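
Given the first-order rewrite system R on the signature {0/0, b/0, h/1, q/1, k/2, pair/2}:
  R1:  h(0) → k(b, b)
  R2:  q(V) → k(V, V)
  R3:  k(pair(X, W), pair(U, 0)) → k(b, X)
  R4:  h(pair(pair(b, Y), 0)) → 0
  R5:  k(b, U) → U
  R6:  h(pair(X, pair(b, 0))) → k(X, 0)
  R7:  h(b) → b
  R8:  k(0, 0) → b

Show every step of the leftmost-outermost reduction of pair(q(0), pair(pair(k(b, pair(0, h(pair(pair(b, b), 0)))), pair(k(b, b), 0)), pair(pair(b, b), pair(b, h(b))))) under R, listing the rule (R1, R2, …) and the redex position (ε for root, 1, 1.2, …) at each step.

1. pair(q(0), pair(pair(k(b, pair(0, h(pair(pair(b, b), 0)))), pair(k(b, b), 0)), pair(pair(b, b), pair(b, h(b)))))  →  pair(k(0, 0), pair(pair(k(b, pair(0, h(pair(pair(b, b), 0)))), pair(k(b, b), 0)), pair(pair(b, b), pair(b, h(b)))))   [R2 at 1]
2. pair(k(0, 0), pair(pair(k(b, pair(0, h(pair(pair(b, b), 0)))), pair(k(b, b), 0)), pair(pair(b, b), pair(b, h(b)))))  →  pair(b, pair(pair(k(b, pair(0, h(pair(pair(b, b), 0)))), pair(k(b, b), 0)), pair(pair(b, b), pair(b, h(b)))))   [R8 at 1]
3. pair(b, pair(pair(k(b, pair(0, h(pair(pair(b, b), 0)))), pair(k(b, b), 0)), pair(pair(b, b), pair(b, h(b)))))  →  pair(b, pair(pair(pair(0, h(pair(pair(b, b), 0))), pair(k(b, b), 0)), pair(pair(b, b), pair(b, h(b)))))   [R5 at 2.1.1]
4. pair(b, pair(pair(pair(0, h(pair(pair(b, b), 0))), pair(k(b, b), 0)), pair(pair(b, b), pair(b, h(b)))))  →  pair(b, pair(pair(pair(0, 0), pair(k(b, b), 0)), pair(pair(b, b), pair(b, h(b)))))   [R4 at 2.1.1.2]
5. pair(b, pair(pair(pair(0, 0), pair(k(b, b), 0)), pair(pair(b, b), pair(b, h(b)))))  →  pair(b, pair(pair(pair(0, 0), pair(b, 0)), pair(pair(b, b), pair(b, h(b)))))   [R5 at 2.1.2.1]
6. pair(b, pair(pair(pair(0, 0), pair(b, 0)), pair(pair(b, b), pair(b, h(b)))))  →  pair(b, pair(pair(pair(0, 0), pair(b, 0)), pair(pair(b, b), pair(b, b))))   [R7 at 2.2.2.2]

pair(b, pair(pair(pair(0, 0), pair(b, 0)), pair(pair(b, b), pair(b, b))))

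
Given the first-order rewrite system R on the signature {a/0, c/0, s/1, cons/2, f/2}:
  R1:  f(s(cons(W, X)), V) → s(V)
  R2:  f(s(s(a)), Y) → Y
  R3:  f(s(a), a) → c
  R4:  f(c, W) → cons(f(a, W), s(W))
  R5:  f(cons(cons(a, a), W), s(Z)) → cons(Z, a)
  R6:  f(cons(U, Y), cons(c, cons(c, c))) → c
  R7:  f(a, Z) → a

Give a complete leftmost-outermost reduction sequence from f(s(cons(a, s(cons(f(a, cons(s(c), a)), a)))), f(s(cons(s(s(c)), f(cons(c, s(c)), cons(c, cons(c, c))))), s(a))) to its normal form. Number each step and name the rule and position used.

1. f(s(cons(a, s(cons(f(a, cons(s(c), a)), a)))), f(s(cons(s(s(c)), f(cons(c, s(c)), cons(c, cons(c, c))))), s(a)))  →  s(f(s(cons(s(s(c)), f(cons(c, s(c)), cons(c, cons(c, c))))), s(a)))   [R1 at ε]
2. s(f(s(cons(s(s(c)), f(cons(c, s(c)), cons(c, cons(c, c))))), s(a)))  →  s(s(s(a)))   [R1 at 1]

s(s(s(a)))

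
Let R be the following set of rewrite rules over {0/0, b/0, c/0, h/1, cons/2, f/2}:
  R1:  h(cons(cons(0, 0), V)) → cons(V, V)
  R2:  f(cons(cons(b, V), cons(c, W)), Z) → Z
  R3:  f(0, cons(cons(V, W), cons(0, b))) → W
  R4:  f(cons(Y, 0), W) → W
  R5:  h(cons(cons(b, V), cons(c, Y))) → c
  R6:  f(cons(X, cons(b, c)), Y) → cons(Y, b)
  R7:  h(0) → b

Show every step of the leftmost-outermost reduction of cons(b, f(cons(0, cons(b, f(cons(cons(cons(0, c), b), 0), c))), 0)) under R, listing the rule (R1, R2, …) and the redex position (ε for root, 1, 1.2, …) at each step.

1. cons(b, f(cons(0, cons(b, f(cons(cons(cons(0, c), b), 0), c))), 0))  →  cons(b, f(cons(0, cons(b, c)), 0))   [R4 at 2.1.2.2]
2. cons(b, f(cons(0, cons(b, c)), 0))  →  cons(b, cons(0, b))   [R6 at 2]

cons(b, cons(0, b))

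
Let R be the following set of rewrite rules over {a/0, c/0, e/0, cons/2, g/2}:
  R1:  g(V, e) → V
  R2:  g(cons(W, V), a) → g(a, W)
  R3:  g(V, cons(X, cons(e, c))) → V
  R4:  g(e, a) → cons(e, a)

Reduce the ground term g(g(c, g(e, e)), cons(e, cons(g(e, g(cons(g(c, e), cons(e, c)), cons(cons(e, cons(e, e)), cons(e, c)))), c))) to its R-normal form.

1. g(g(c, g(e, e)), cons(e, cons(g(e, g(cons(g(c, e), cons(e, c)), cons(cons(e, cons(e, e)), cons(e, c)))), c)))  →  g(g(c, e), cons(e, cons(g(e, g(cons(g(c, e), cons(e, c)), cons(cons(e, cons(e, e)), cons(e, c)))), c)))   [R1 at 1.2]
2. g(g(c, e), cons(e, cons(g(e, g(cons(g(c, e), cons(e, c)), cons(cons(e, cons(e, e)), cons(e, c)))), c)))  →  g(c, cons(e, cons(g(e, g(cons(g(c, e), cons(e, c)), cons(cons(e, cons(e, e)), cons(e, c)))), c)))   [R1 at 1]
3. g(c, cons(e, cons(g(e, g(cons(g(c, e), cons(e, c)), cons(cons(e, cons(e, e)), cons(e, c)))), c)))  →  g(c, cons(e, cons(g(e, cons(g(c, e), cons(e, c))), c)))   [R3 at 2.2.1.2]
4. g(c, cons(e, cons(g(e, cons(g(c, e), cons(e, c))), c)))  →  g(c, cons(e, cons(e, c)))   [R3 at 2.2.1]
5. g(c, cons(e, cons(e, c)))  →  c   [R3 at ε]

c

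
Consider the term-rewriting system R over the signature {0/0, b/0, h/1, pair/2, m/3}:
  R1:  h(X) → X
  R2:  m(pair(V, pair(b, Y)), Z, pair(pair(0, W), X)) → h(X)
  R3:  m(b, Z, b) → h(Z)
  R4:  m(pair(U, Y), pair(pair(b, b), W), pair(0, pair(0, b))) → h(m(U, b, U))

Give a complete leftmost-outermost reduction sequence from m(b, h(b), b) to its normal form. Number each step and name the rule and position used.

b

1. m(b, h(b), b)  →  h(h(b))   [R3 at ε]
2. h(h(b))  →  h(b)   [R1 at ε]
3. h(b)  →  b   [R1 at ε]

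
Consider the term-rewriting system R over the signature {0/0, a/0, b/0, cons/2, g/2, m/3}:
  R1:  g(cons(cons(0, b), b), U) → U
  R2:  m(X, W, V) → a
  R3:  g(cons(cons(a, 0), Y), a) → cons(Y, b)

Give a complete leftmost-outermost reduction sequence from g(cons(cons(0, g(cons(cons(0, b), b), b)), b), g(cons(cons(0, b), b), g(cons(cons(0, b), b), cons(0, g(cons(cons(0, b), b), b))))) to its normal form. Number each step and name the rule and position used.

1. g(cons(cons(0, g(cons(cons(0, b), b), b)), b), g(cons(cons(0, b), b), g(cons(cons(0, b), b), cons(0, g(cons(cons(0, b), b), b)))))  →  g(cons(cons(0, b), b), g(cons(cons(0, b), b), g(cons(cons(0, b), b), cons(0, g(cons(cons(0, b), b), b)))))   [R1 at 1.1.2]
2. g(cons(cons(0, b), b), g(cons(cons(0, b), b), g(cons(cons(0, b), b), cons(0, g(cons(cons(0, b), b), b)))))  →  g(cons(cons(0, b), b), g(cons(cons(0, b), b), cons(0, g(cons(cons(0, b), b), b))))   [R1 at ε]
3. g(cons(cons(0, b), b), g(cons(cons(0, b), b), cons(0, g(cons(cons(0, b), b), b))))  →  g(cons(cons(0, b), b), cons(0, g(cons(cons(0, b), b), b)))   [R1 at ε]
4. g(cons(cons(0, b), b), cons(0, g(cons(cons(0, b), b), b)))  →  cons(0, g(cons(cons(0, b), b), b))   [R1 at ε]
5. cons(0, g(cons(cons(0, b), b), b))  →  cons(0, b)   [R1 at 2]

cons(0, b)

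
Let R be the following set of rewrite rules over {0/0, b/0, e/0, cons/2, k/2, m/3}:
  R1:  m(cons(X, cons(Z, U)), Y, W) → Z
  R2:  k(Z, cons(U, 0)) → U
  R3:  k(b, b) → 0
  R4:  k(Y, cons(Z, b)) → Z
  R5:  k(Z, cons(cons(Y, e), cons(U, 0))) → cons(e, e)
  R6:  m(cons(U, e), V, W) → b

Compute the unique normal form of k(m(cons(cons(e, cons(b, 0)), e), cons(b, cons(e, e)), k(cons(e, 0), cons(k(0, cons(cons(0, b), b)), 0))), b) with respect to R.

0

1. k(m(cons(cons(e, cons(b, 0)), e), cons(b, cons(e, e)), k(cons(e, 0), cons(k(0, cons(cons(0, b), b)), 0))), b)  →  k(b, b)   [R6 at 1]
2. k(b, b)  →  0   [R3 at ε]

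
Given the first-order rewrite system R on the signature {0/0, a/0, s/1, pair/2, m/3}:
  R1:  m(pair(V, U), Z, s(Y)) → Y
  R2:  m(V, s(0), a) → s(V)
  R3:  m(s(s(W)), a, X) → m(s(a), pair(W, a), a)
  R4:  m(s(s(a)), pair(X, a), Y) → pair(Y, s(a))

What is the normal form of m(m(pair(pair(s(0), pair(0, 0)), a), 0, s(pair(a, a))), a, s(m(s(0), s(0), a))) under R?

1. m(m(pair(pair(s(0), pair(0, 0)), a), 0, s(pair(a, a))), a, s(m(s(0), s(0), a)))  →  m(pair(a, a), a, s(m(s(0), s(0), a)))   [R1 at 1]
2. m(pair(a, a), a, s(m(s(0), s(0), a)))  →  m(s(0), s(0), a)   [R1 at ε]
3. m(s(0), s(0), a)  →  s(s(0))   [R2 at ε]

s(s(0))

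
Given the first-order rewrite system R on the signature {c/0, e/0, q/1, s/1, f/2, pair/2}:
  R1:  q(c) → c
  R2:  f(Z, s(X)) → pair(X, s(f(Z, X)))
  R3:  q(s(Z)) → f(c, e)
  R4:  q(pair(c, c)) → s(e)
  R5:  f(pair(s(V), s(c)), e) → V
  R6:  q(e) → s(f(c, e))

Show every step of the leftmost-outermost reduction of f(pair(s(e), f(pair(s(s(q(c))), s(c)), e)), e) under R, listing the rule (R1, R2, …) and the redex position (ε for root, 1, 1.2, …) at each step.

e

1. f(pair(s(e), f(pair(s(s(q(c))), s(c)), e)), e)  →  f(pair(s(e), s(q(c))), e)   [R5 at 1.2]
2. f(pair(s(e), s(q(c))), e)  →  f(pair(s(e), s(c)), e)   [R1 at 1.2.1]
3. f(pair(s(e), s(c)), e)  →  e   [R5 at ε]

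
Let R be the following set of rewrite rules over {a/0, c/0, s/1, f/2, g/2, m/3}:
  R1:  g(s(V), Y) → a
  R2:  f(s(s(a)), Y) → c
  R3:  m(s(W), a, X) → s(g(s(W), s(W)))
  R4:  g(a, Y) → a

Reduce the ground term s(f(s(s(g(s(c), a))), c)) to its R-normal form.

1. s(f(s(s(g(s(c), a))), c))  →  s(f(s(s(a)), c))   [R1 at 1.1.1.1]
2. s(f(s(s(a)), c))  →  s(c)   [R2 at 1]

s(c)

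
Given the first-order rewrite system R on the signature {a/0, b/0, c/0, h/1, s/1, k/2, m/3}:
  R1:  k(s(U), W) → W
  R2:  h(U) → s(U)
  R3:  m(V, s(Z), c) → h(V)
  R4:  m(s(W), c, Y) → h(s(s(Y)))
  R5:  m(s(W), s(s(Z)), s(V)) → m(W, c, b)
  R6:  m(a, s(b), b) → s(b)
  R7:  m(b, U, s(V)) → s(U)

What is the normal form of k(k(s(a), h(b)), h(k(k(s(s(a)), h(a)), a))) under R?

1. k(k(s(a), h(b)), h(k(k(s(s(a)), h(a)), a)))  →  k(h(b), h(k(k(s(s(a)), h(a)), a)))   [R1 at 1]
2. k(h(b), h(k(k(s(s(a)), h(a)), a)))  →  k(s(b), h(k(k(s(s(a)), h(a)), a)))   [R2 at 1]
3. k(s(b), h(k(k(s(s(a)), h(a)), a)))  →  h(k(k(s(s(a)), h(a)), a))   [R1 at ε]
4. h(k(k(s(s(a)), h(a)), a))  →  s(k(k(s(s(a)), h(a)), a))   [R2 at ε]
5. s(k(k(s(s(a)), h(a)), a))  →  s(k(h(a), a))   [R1 at 1.1]
6. s(k(h(a), a))  →  s(k(s(a), a))   [R2 at 1.1]
7. s(k(s(a), a))  →  s(a)   [R1 at 1]

s(a)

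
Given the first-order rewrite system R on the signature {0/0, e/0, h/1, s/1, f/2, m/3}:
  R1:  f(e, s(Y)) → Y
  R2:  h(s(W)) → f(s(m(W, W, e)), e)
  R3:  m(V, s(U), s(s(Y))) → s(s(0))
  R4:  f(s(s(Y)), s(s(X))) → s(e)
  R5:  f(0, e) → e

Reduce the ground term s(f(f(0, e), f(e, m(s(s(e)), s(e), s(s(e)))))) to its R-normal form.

1. s(f(f(0, e), f(e, m(s(s(e)), s(e), s(s(e))))))  →  s(f(e, f(e, m(s(s(e)), s(e), s(s(e))))))   [R5 at 1.1]
2. s(f(e, f(e, m(s(s(e)), s(e), s(s(e))))))  →  s(f(e, f(e, s(s(0)))))   [R3 at 1.2.2]
3. s(f(e, f(e, s(s(0)))))  →  s(f(e, s(0)))   [R1 at 1.2]
4. s(f(e, s(0)))  →  s(0)   [R1 at 1]

s(0)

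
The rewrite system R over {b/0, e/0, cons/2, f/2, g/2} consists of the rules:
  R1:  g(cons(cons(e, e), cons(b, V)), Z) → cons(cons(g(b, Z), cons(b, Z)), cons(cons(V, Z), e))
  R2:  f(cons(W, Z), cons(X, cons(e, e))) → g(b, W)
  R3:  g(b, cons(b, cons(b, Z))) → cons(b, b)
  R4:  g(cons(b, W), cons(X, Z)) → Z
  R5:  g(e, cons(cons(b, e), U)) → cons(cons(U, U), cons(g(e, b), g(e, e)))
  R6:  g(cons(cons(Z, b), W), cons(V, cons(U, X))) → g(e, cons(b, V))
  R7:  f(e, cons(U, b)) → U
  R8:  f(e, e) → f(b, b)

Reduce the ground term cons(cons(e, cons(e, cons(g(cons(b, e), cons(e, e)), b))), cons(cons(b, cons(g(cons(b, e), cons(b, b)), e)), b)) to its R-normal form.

cons(cons(e, cons(e, cons(e, b))), cons(cons(b, cons(b, e)), b))

1. cons(cons(e, cons(e, cons(g(cons(b, e), cons(e, e)), b))), cons(cons(b, cons(g(cons(b, e), cons(b, b)), e)), b))  →  cons(cons(e, cons(e, cons(e, b))), cons(cons(b, cons(g(cons(b, e), cons(b, b)), e)), b))   [R4 at 1.2.2.1]
2. cons(cons(e, cons(e, cons(e, b))), cons(cons(b, cons(g(cons(b, e), cons(b, b)), e)), b))  →  cons(cons(e, cons(e, cons(e, b))), cons(cons(b, cons(b, e)), b))   [R4 at 2.1.2.1]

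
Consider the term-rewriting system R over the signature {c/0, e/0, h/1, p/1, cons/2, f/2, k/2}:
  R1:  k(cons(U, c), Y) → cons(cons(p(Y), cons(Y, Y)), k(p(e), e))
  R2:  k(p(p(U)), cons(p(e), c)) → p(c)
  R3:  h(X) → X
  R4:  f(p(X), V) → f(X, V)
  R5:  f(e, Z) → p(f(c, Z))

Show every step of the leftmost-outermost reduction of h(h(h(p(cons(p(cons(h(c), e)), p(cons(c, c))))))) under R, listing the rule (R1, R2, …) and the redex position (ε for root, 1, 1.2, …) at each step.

p(cons(p(cons(c, e)), p(cons(c, c))))

1. h(h(h(p(cons(p(cons(h(c), e)), p(cons(c, c)))))))  →  h(h(p(cons(p(cons(h(c), e)), p(cons(c, c))))))   [R3 at ε]
2. h(h(p(cons(p(cons(h(c), e)), p(cons(c, c))))))  →  h(p(cons(p(cons(h(c), e)), p(cons(c, c)))))   [R3 at ε]
3. h(p(cons(p(cons(h(c), e)), p(cons(c, c)))))  →  p(cons(p(cons(h(c), e)), p(cons(c, c))))   [R3 at ε]
4. p(cons(p(cons(h(c), e)), p(cons(c, c))))  →  p(cons(p(cons(c, e)), p(cons(c, c))))   [R3 at 1.1.1.1]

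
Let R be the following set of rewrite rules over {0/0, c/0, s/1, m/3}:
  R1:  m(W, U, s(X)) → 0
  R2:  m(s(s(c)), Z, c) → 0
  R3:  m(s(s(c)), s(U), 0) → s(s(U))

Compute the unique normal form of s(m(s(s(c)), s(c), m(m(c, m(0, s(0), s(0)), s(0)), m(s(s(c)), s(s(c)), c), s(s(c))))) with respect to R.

1. s(m(s(s(c)), s(c), m(m(c, m(0, s(0), s(0)), s(0)), m(s(s(c)), s(s(c)), c), s(s(c)))))  →  s(m(s(s(c)), s(c), 0))   [R1 at 1.3]
2. s(m(s(s(c)), s(c), 0))  →  s(s(s(c)))   [R3 at 1]

s(s(s(c)))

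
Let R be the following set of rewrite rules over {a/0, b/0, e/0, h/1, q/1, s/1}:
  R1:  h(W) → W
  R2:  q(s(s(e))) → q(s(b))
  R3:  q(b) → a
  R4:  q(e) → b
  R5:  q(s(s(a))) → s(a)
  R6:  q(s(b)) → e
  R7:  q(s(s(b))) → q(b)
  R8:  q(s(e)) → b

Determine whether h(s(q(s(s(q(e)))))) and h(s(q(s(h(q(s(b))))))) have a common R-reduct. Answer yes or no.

no — NF(t₁) = s(a), NF(t₂) = s(b)

Reduce t₁ = h(s(q(s(s(q(e)))))):
1. h(s(q(s(s(q(e))))))  →  s(q(s(s(q(e)))))   [R1 at ε]
2. s(q(s(s(q(e)))))  →  s(q(s(s(b))))   [R4 at 1.1.1.1]
3. s(q(s(s(b))))  →  s(q(b))   [R7 at 1]
4. s(q(b))  →  s(a)   [R3 at 1]

Reduce t₂ = h(s(q(s(h(q(s(b))))))):
1. h(s(q(s(h(q(s(b)))))))  →  s(q(s(h(q(s(b))))))   [R1 at ε]
2. s(q(s(h(q(s(b))))))  →  s(q(s(q(s(b)))))   [R1 at 1.1.1]
3. s(q(s(q(s(b)))))  →  s(q(s(e)))   [R6 at 1.1.1]
4. s(q(s(e)))  →  s(b)   [R8 at 1]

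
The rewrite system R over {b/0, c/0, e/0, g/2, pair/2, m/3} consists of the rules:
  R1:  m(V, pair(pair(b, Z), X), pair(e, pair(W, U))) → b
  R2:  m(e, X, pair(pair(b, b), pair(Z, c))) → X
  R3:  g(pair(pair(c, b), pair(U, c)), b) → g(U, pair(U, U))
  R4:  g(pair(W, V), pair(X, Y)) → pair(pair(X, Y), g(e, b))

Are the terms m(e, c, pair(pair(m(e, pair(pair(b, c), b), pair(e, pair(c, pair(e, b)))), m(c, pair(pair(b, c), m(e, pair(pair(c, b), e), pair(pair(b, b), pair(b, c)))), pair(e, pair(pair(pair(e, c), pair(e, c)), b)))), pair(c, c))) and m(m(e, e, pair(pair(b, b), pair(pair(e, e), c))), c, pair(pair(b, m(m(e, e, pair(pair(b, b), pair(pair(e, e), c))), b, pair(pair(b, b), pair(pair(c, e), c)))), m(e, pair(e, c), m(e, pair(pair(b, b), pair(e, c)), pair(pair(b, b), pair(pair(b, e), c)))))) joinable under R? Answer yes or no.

yes — NF(t₁) = c, NF(t₂) = c

Reduce t₁ = m(e, c, pair(pair(m(e, pair(pair(b, c), b), pair(e, pair(c, pair(e, b)))), m(c, pair(pair(b, c), m(e, pair(pair(c, b), e), pair(pair(b, b), pair(b, c)))), pair(e, pair(pair(pair(e, c), pair(e, c)), b)))), pair(c, c))):
1. m(e, c, pair(pair(m(e, pair(pair(b, c), b), pair(e, pair(c, pair(e, b)))), m(c, pair(pair(b, c), m(e, pair(pair(c, b), e), pair(pair(b, b), pair(b, c)))), pair(e, pair(pair(pair(e, c), pair(e, c)), b)))), pair(c, c)))  →  m(e, c, pair(pair(b, m(c, pair(pair(b, c), m(e, pair(pair(c, b), e), pair(pair(b, b), pair(b, c)))), pair(e, pair(pair(pair(e, c), pair(e, c)), b)))), pair(c, c)))   [R1 at 3.1.1]
2. m(e, c, pair(pair(b, m(c, pair(pair(b, c), m(e, pair(pair(c, b), e), pair(pair(b, b), pair(b, c)))), pair(e, pair(pair(pair(e, c), pair(e, c)), b)))), pair(c, c)))  →  m(e, c, pair(pair(b, b), pair(c, c)))   [R1 at 3.1.2]
3. m(e, c, pair(pair(b, b), pair(c, c)))  →  c   [R2 at ε]

Reduce t₂ = m(m(e, e, pair(pair(b, b), pair(pair(e, e), c))), c, pair(pair(b, m(m(e, e, pair(pair(b, b), pair(pair(e, e), c))), b, pair(pair(b, b), pair(pair(c, e), c)))), m(e, pair(e, c), m(e, pair(pair(b, b), pair(e, c)), pair(pair(b, b), pair(pair(b, e), c)))))):
1. m(m(e, e, pair(pair(b, b), pair(pair(e, e), c))), c, pair(pair(b, m(m(e, e, pair(pair(b, b), pair(pair(e, e), c))), b, pair(pair(b, b), pair(pair(c, e), c)))), m(e, pair(e, c), m(e, pair(pair(b, b), pair(e, c)), pair(pair(b, b), pair(pair(b, e), c))))))  →  m(e, c, pair(pair(b, m(m(e, e, pair(pair(b, b), pair(pair(e, e), c))), b, pair(pair(b, b), pair(pair(c, e), c)))), m(e, pair(e, c), m(e, pair(pair(b, b), pair(e, c)), pair(pair(b, b), pair(pair(b, e), c))))))   [R2 at 1]
2. m(e, c, pair(pair(b, m(m(e, e, pair(pair(b, b), pair(pair(e, e), c))), b, pair(pair(b, b), pair(pair(c, e), c)))), m(e, pair(e, c), m(e, pair(pair(b, b), pair(e, c)), pair(pair(b, b), pair(pair(b, e), c))))))  →  m(e, c, pair(pair(b, m(e, b, pair(pair(b, b), pair(pair(c, e), c)))), m(e, pair(e, c), m(e, pair(pair(b, b), pair(e, c)), pair(pair(b, b), pair(pair(b, e), c))))))   [R2 at 3.1.2.1]
3. m(e, c, pair(pair(b, m(e, b, pair(pair(b, b), pair(pair(c, e), c)))), m(e, pair(e, c), m(e, pair(pair(b, b), pair(e, c)), pair(pair(b, b), pair(pair(b, e), c))))))  →  m(e, c, pair(pair(b, b), m(e, pair(e, c), m(e, pair(pair(b, b), pair(e, c)), pair(pair(b, b), pair(pair(b, e), c))))))   [R2 at 3.1.2]
4. m(e, c, pair(pair(b, b), m(e, pair(e, c), m(e, pair(pair(b, b), pair(e, c)), pair(pair(b, b), pair(pair(b, e), c))))))  →  m(e, c, pair(pair(b, b), m(e, pair(e, c), pair(pair(b, b), pair(e, c)))))   [R2 at 3.2.3]
5. m(e, c, pair(pair(b, b), m(e, pair(e, c), pair(pair(b, b), pair(e, c)))))  →  m(e, c, pair(pair(b, b), pair(e, c)))   [R2 at 3.2]
6. m(e, c, pair(pair(b, b), pair(e, c)))  →  c   [R2 at ε]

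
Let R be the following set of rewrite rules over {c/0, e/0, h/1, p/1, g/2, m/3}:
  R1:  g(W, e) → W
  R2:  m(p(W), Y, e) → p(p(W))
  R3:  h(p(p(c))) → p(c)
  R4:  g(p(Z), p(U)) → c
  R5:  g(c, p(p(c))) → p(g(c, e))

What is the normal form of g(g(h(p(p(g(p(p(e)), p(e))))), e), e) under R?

p(c)

1. g(g(h(p(p(g(p(p(e)), p(e))))), e), e)  →  g(h(p(p(g(p(p(e)), p(e))))), e)   [R1 at ε]
2. g(h(p(p(g(p(p(e)), p(e))))), e)  →  h(p(p(g(p(p(e)), p(e)))))   [R1 at ε]
3. h(p(p(g(p(p(e)), p(e)))))  →  h(p(p(c)))   [R4 at 1.1.1]
4. h(p(p(c)))  →  p(c)   [R3 at ε]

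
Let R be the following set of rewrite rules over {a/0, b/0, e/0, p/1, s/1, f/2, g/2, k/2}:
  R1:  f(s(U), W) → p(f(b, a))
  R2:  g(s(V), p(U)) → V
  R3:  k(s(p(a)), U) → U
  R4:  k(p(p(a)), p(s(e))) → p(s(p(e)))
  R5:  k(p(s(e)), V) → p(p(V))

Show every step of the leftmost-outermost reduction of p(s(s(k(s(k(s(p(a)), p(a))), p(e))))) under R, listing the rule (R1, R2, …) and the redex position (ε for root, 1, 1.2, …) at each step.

1. p(s(s(k(s(k(s(p(a)), p(a))), p(e)))))  →  p(s(s(k(s(p(a)), p(e)))))   [R3 at 1.1.1.1.1]
2. p(s(s(k(s(p(a)), p(e)))))  →  p(s(s(p(e))))   [R3 at 1.1.1]

p(s(s(p(e))))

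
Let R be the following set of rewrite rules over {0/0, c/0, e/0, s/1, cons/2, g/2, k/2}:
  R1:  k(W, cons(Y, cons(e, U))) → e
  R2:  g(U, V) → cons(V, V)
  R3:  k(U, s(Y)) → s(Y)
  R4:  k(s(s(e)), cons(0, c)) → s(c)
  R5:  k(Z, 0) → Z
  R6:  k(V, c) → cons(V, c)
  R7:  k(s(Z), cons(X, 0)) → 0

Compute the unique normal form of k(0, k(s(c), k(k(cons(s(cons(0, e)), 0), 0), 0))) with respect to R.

1. k(0, k(s(c), k(k(cons(s(cons(0, e)), 0), 0), 0)))  →  k(0, k(s(c), k(cons(s(cons(0, e)), 0), 0)))   [R5 at 2.2]
2. k(0, k(s(c), k(cons(s(cons(0, e)), 0), 0)))  →  k(0, k(s(c), cons(s(cons(0, e)), 0)))   [R5 at 2.2]
3. k(0, k(s(c), cons(s(cons(0, e)), 0)))  →  k(0, 0)   [R7 at 2]
4. k(0, 0)  →  0   [R5 at ε]

0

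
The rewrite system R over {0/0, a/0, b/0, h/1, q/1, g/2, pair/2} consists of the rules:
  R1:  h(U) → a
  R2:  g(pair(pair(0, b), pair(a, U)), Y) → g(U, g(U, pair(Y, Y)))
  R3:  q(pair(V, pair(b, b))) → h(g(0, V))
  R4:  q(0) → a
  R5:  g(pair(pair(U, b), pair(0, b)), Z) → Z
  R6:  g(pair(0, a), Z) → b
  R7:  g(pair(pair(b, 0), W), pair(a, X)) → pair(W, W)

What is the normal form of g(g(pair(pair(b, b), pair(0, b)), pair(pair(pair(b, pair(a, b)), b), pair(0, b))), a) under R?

a

1. g(g(pair(pair(b, b), pair(0, b)), pair(pair(pair(b, pair(a, b)), b), pair(0, b))), a)  →  g(pair(pair(pair(b, pair(a, b)), b), pair(0, b)), a)   [R5 at 1]
2. g(pair(pair(pair(b, pair(a, b)), b), pair(0, b)), a)  →  a   [R5 at ε]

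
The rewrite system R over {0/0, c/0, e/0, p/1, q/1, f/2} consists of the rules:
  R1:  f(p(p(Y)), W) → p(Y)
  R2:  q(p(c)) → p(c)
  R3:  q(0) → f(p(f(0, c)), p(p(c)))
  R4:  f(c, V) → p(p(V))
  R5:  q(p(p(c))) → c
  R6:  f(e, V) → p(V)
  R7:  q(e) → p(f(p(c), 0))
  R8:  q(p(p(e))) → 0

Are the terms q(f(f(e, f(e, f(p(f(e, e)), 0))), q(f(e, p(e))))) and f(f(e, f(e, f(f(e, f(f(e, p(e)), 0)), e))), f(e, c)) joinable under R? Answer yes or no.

no — NF(t₁) = 0, NF(t₂) = p(p(e))

Reduce t₁ = q(f(f(e, f(e, f(p(f(e, e)), 0))), q(f(e, p(e))))):
1. q(f(f(e, f(e, f(p(f(e, e)), 0))), q(f(e, p(e)))))  →  q(f(p(f(e, f(p(f(e, e)), 0))), q(f(e, p(e)))))   [R6 at 1.1]
2. q(f(p(f(e, f(p(f(e, e)), 0))), q(f(e, p(e)))))  →  q(f(p(p(f(p(f(e, e)), 0))), q(f(e, p(e)))))   [R6 at 1.1.1]
3. q(f(p(p(f(p(f(e, e)), 0))), q(f(e, p(e)))))  →  q(p(f(p(f(e, e)), 0)))   [R1 at 1]
4. q(p(f(p(f(e, e)), 0)))  →  q(p(f(p(p(e)), 0)))   [R6 at 1.1.1.1]
5. q(p(f(p(p(e)), 0)))  →  q(p(p(e)))   [R1 at 1.1]
6. q(p(p(e)))  →  0   [R8 at ε]

Reduce t₂ = f(f(e, f(e, f(f(e, f(f(e, p(e)), 0)), e))), f(e, c)):
1. f(f(e, f(e, f(f(e, f(f(e, p(e)), 0)), e))), f(e, c))  →  f(p(f(e, f(f(e, f(f(e, p(e)), 0)), e))), f(e, c))   [R6 at 1]
2. f(p(f(e, f(f(e, f(f(e, p(e)), 0)), e))), f(e, c))  →  f(p(p(f(f(e, f(f(e, p(e)), 0)), e))), f(e, c))   [R6 at 1.1]
3. f(p(p(f(f(e, f(f(e, p(e)), 0)), e))), f(e, c))  →  p(f(f(e, f(f(e, p(e)), 0)), e))   [R1 at ε]
4. p(f(f(e, f(f(e, p(e)), 0)), e))  →  p(f(p(f(f(e, p(e)), 0)), e))   [R6 at 1.1]
5. p(f(p(f(f(e, p(e)), 0)), e))  →  p(f(p(f(p(p(e)), 0)), e))   [R6 at 1.1.1.1]
6. p(f(p(f(p(p(e)), 0)), e))  →  p(f(p(p(e)), e))   [R1 at 1.1.1]
7. p(f(p(p(e)), e))  →  p(p(e))   [R1 at 1]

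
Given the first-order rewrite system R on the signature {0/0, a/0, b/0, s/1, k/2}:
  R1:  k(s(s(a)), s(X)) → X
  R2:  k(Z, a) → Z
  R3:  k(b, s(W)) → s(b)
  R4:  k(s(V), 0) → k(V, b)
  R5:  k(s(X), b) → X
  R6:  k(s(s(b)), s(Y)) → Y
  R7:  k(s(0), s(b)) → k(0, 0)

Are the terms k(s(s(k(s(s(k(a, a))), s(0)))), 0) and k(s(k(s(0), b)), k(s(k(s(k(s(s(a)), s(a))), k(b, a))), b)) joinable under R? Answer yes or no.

no — NF(t₁) = 0, NF(t₂) = s(0)

Reduce t₁ = k(s(s(k(s(s(k(a, a))), s(0)))), 0):
1. k(s(s(k(s(s(k(a, a))), s(0)))), 0)  →  k(s(k(s(s(k(a, a))), s(0))), b)   [R4 at ε]
2. k(s(k(s(s(k(a, a))), s(0))), b)  →  k(s(s(k(a, a))), s(0))   [R5 at ε]
3. k(s(s(k(a, a))), s(0))  →  k(s(s(a)), s(0))   [R2 at 1.1.1]
4. k(s(s(a)), s(0))  →  0   [R1 at ε]

Reduce t₂ = k(s(k(s(0), b)), k(s(k(s(k(s(s(a)), s(a))), k(b, a))), b)):
1. k(s(k(s(0), b)), k(s(k(s(k(s(s(a)), s(a))), k(b, a))), b))  →  k(s(0), k(s(k(s(k(s(s(a)), s(a))), k(b, a))), b))   [R5 at 1.1]
2. k(s(0), k(s(k(s(k(s(s(a)), s(a))), k(b, a))), b))  →  k(s(0), k(s(k(s(s(a)), s(a))), k(b, a)))   [R5 at 2]
3. k(s(0), k(s(k(s(s(a)), s(a))), k(b, a)))  →  k(s(0), k(s(a), k(b, a)))   [R1 at 2.1.1]
4. k(s(0), k(s(a), k(b, a)))  →  k(s(0), k(s(a), b))   [R2 at 2.2]
5. k(s(0), k(s(a), b))  →  k(s(0), a)   [R5 at 2]
6. k(s(0), a)  →  s(0)   [R2 at ε]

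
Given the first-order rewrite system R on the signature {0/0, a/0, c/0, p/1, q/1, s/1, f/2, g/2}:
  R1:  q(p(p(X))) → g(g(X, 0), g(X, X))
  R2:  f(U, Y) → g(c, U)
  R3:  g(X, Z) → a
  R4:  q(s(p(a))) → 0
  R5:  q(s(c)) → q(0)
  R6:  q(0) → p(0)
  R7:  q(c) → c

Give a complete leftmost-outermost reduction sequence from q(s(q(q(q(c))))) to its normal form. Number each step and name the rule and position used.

1. q(s(q(q(q(c)))))  →  q(s(q(q(c))))   [R7 at 1.1.1.1]
2. q(s(q(q(c))))  →  q(s(q(c)))   [R7 at 1.1.1]
3. q(s(q(c)))  →  q(s(c))   [R7 at 1.1]
4. q(s(c))  →  q(0)   [R5 at ε]
5. q(0)  →  p(0)   [R6 at ε]

p(0)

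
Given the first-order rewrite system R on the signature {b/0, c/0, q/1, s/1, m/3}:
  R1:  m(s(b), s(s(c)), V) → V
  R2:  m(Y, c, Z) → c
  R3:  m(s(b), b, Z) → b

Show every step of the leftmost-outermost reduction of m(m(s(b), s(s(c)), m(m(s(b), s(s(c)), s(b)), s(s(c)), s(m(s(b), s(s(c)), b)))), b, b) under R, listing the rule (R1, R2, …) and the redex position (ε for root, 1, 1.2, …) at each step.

1. m(m(s(b), s(s(c)), m(m(s(b), s(s(c)), s(b)), s(s(c)), s(m(s(b), s(s(c)), b)))), b, b)  →  m(m(m(s(b), s(s(c)), s(b)), s(s(c)), s(m(s(b), s(s(c)), b))), b, b)   [R1 at 1]
2. m(m(m(s(b), s(s(c)), s(b)), s(s(c)), s(m(s(b), s(s(c)), b))), b, b)  →  m(m(s(b), s(s(c)), s(m(s(b), s(s(c)), b))), b, b)   [R1 at 1.1]
3. m(m(s(b), s(s(c)), s(m(s(b), s(s(c)), b))), b, b)  →  m(s(m(s(b), s(s(c)), b)), b, b)   [R1 at 1]
4. m(s(m(s(b), s(s(c)), b)), b, b)  →  m(s(b), b, b)   [R1 at 1.1]
5. m(s(b), b, b)  →  b   [R3 at ε]

b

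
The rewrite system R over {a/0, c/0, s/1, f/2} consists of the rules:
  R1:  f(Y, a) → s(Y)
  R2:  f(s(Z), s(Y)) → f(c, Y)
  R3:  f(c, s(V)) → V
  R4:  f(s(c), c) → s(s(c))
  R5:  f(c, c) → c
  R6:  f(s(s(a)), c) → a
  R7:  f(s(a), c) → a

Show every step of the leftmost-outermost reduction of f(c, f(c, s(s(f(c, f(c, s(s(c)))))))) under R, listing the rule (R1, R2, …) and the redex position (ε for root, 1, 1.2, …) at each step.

c

1. f(c, f(c, s(s(f(c, f(c, s(s(c))))))))  →  f(c, s(f(c, f(c, s(s(c))))))   [R3 at 2]
2. f(c, s(f(c, f(c, s(s(c))))))  →  f(c, f(c, s(s(c))))   [R3 at ε]
3. f(c, f(c, s(s(c))))  →  f(c, s(c))   [R3 at 2]
4. f(c, s(c))  →  c   [R3 at ε]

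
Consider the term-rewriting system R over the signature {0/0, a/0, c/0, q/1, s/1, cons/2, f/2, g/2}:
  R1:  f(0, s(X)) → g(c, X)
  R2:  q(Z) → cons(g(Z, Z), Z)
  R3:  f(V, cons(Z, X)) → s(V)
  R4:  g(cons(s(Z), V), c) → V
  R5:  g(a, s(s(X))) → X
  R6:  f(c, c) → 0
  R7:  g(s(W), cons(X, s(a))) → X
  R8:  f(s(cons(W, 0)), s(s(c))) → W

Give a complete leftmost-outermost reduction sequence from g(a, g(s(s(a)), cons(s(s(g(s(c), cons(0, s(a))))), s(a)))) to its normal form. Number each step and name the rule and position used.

0

1. g(a, g(s(s(a)), cons(s(s(g(s(c), cons(0, s(a))))), s(a))))  →  g(a, s(s(g(s(c), cons(0, s(a))))))   [R7 at 2]
2. g(a, s(s(g(s(c), cons(0, s(a))))))  →  g(s(c), cons(0, s(a)))   [R5 at ε]
3. g(s(c), cons(0, s(a)))  →  0   [R7 at ε]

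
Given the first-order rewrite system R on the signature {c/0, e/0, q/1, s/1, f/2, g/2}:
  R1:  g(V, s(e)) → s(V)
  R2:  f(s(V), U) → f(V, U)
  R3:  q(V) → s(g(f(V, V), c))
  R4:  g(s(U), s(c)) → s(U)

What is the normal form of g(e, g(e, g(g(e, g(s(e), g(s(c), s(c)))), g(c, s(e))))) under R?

s(e)

1. g(e, g(e, g(g(e, g(s(e), g(s(c), s(c)))), g(c, s(e)))))  →  g(e, g(e, g(g(e, g(s(e), s(c))), g(c, s(e)))))   [R4 at 2.2.1.2.2]
2. g(e, g(e, g(g(e, g(s(e), s(c))), g(c, s(e)))))  →  g(e, g(e, g(g(e, s(e)), g(c, s(e)))))   [R4 at 2.2.1.2]
3. g(e, g(e, g(g(e, s(e)), g(c, s(e)))))  →  g(e, g(e, g(s(e), g(c, s(e)))))   [R1 at 2.2.1]
4. g(e, g(e, g(s(e), g(c, s(e)))))  →  g(e, g(e, g(s(e), s(c))))   [R1 at 2.2.2]
5. g(e, g(e, g(s(e), s(c))))  →  g(e, g(e, s(e)))   [R4 at 2.2]
6. g(e, g(e, s(e)))  →  g(e, s(e))   [R1 at 2]
7. g(e, s(e))  →  s(e)   [R1 at ε]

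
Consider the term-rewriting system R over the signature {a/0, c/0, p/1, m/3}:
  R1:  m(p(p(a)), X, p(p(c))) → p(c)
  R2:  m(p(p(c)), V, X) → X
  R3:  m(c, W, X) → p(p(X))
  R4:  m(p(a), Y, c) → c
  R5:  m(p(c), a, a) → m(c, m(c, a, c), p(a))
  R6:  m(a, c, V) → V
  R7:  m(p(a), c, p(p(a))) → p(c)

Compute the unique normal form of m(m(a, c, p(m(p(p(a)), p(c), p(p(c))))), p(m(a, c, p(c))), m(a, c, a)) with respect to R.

a

1. m(m(a, c, p(m(p(p(a)), p(c), p(p(c))))), p(m(a, c, p(c))), m(a, c, a))  →  m(p(m(p(p(a)), p(c), p(p(c)))), p(m(a, c, p(c))), m(a, c, a))   [R6 at 1]
2. m(p(m(p(p(a)), p(c), p(p(c)))), p(m(a, c, p(c))), m(a, c, a))  →  m(p(p(c)), p(m(a, c, p(c))), m(a, c, a))   [R1 at 1.1]
3. m(p(p(c)), p(m(a, c, p(c))), m(a, c, a))  →  m(a, c, a)   [R2 at ε]
4. m(a, c, a)  →  a   [R6 at ε]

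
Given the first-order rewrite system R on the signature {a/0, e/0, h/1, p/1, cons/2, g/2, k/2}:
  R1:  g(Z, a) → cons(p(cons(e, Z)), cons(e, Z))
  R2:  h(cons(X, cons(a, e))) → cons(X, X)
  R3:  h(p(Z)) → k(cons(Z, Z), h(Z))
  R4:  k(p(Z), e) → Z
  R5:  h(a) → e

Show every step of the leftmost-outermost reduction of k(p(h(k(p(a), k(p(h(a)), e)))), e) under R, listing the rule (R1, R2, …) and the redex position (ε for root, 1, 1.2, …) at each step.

e

1. k(p(h(k(p(a), k(p(h(a)), e)))), e)  →  h(k(p(a), k(p(h(a)), e)))   [R4 at ε]
2. h(k(p(a), k(p(h(a)), e)))  →  h(k(p(a), h(a)))   [R4 at 1.2]
3. h(k(p(a), h(a)))  →  h(k(p(a), e))   [R5 at 1.2]
4. h(k(p(a), e))  →  h(a)   [R4 at 1]
5. h(a)  →  e   [R5 at ε]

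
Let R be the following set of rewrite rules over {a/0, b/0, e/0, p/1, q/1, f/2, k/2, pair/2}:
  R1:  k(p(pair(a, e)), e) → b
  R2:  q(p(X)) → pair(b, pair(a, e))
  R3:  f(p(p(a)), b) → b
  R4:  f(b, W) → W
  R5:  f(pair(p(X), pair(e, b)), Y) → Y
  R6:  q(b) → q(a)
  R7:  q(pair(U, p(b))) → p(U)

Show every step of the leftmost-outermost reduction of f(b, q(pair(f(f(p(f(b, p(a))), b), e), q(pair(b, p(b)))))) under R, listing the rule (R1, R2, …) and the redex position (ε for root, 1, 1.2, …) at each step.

p(e)

1. f(b, q(pair(f(f(p(f(b, p(a))), b), e), q(pair(b, p(b))))))  →  q(pair(f(f(p(f(b, p(a))), b), e), q(pair(b, p(b)))))   [R4 at ε]
2. q(pair(f(f(p(f(b, p(a))), b), e), q(pair(b, p(b)))))  →  q(pair(f(f(p(p(a)), b), e), q(pair(b, p(b)))))   [R4 at 1.1.1.1.1]
3. q(pair(f(f(p(p(a)), b), e), q(pair(b, p(b)))))  →  q(pair(f(b, e), q(pair(b, p(b)))))   [R3 at 1.1.1]
4. q(pair(f(b, e), q(pair(b, p(b)))))  →  q(pair(e, q(pair(b, p(b)))))   [R4 at 1.1]
5. q(pair(e, q(pair(b, p(b)))))  →  q(pair(e, p(b)))   [R7 at 1.2]
6. q(pair(e, p(b)))  →  p(e)   [R7 at ε]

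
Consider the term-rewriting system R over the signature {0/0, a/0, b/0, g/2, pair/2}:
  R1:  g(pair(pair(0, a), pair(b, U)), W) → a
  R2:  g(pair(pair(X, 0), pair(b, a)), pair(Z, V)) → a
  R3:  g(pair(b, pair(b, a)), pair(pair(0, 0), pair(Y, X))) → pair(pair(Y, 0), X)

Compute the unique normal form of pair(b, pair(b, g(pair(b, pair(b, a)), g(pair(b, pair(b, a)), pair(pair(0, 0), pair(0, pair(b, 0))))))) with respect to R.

pair(b, pair(b, pair(pair(b, 0), 0)))

1. pair(b, pair(b, g(pair(b, pair(b, a)), g(pair(b, pair(b, a)), pair(pair(0, 0), pair(0, pair(b, 0)))))))  →  pair(b, pair(b, g(pair(b, pair(b, a)), pair(pair(0, 0), pair(b, 0)))))   [R3 at 2.2.2]
2. pair(b, pair(b, g(pair(b, pair(b, a)), pair(pair(0, 0), pair(b, 0)))))  →  pair(b, pair(b, pair(pair(b, 0), 0)))   [R3 at 2.2]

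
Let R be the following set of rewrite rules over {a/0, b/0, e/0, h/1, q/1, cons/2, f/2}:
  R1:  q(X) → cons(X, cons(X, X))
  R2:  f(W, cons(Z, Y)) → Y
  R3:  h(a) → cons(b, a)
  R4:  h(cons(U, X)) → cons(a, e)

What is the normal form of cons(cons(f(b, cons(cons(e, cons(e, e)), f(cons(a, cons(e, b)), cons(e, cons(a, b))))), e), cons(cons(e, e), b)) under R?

cons(cons(cons(a, b), e), cons(cons(e, e), b))

1. cons(cons(f(b, cons(cons(e, cons(e, e)), f(cons(a, cons(e, b)), cons(e, cons(a, b))))), e), cons(cons(e, e), b))  →  cons(cons(f(cons(a, cons(e, b)), cons(e, cons(a, b))), e), cons(cons(e, e), b))   [R2 at 1.1]
2. cons(cons(f(cons(a, cons(e, b)), cons(e, cons(a, b))), e), cons(cons(e, e), b))  →  cons(cons(cons(a, b), e), cons(cons(e, e), b))   [R2 at 1.1]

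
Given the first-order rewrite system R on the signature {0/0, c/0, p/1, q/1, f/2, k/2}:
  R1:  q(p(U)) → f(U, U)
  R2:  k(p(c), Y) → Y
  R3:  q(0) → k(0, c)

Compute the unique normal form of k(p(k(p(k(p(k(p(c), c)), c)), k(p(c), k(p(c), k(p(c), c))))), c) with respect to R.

1. k(p(k(p(k(p(k(p(c), c)), c)), k(p(c), k(p(c), k(p(c), c))))), c)  →  k(p(k(p(k(p(c), c)), k(p(c), k(p(c), k(p(c), c))))), c)   [R2 at 1.1.1.1.1.1]
2. k(p(k(p(k(p(c), c)), k(p(c), k(p(c), k(p(c), c))))), c)  →  k(p(k(p(c), k(p(c), k(p(c), k(p(c), c))))), c)   [R2 at 1.1.1.1]
3. k(p(k(p(c), k(p(c), k(p(c), k(p(c), c))))), c)  →  k(p(k(p(c), k(p(c), k(p(c), c)))), c)   [R2 at 1.1]
4. k(p(k(p(c), k(p(c), k(p(c), c)))), c)  →  k(p(k(p(c), k(p(c), c))), c)   [R2 at 1.1]
5. k(p(k(p(c), k(p(c), c))), c)  →  k(p(k(p(c), c)), c)   [R2 at 1.1]
6. k(p(k(p(c), c)), c)  →  k(p(c), c)   [R2 at 1.1]
7. k(p(c), c)  →  c   [R2 at ε]

c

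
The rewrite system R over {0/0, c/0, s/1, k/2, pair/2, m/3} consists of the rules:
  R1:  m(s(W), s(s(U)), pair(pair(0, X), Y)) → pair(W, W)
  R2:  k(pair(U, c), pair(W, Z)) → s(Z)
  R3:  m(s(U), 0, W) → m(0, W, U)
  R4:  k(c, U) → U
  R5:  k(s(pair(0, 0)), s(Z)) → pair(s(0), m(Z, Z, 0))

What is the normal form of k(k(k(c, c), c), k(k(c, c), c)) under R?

c

1. k(k(k(c, c), c), k(k(c, c), c))  →  k(k(c, c), k(k(c, c), c))   [R4 at 1.1]
2. k(k(c, c), k(k(c, c), c))  →  k(c, k(k(c, c), c))   [R4 at 1]
3. k(c, k(k(c, c), c))  →  k(k(c, c), c)   [R4 at ε]
4. k(k(c, c), c)  →  k(c, c)   [R4 at 1]
5. k(c, c)  →  c   [R4 at ε]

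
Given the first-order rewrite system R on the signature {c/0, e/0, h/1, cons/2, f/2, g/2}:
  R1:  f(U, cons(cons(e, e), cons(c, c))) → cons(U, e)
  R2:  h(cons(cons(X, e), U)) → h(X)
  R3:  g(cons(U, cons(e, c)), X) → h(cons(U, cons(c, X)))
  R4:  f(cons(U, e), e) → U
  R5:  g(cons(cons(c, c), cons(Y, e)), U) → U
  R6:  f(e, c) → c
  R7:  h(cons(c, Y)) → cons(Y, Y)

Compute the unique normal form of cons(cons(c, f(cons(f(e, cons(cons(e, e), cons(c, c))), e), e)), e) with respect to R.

1. cons(cons(c, f(cons(f(e, cons(cons(e, e), cons(c, c))), e), e)), e)  →  cons(cons(c, f(e, cons(cons(e, e), cons(c, c)))), e)   [R4 at 1.2]
2. cons(cons(c, f(e, cons(cons(e, e), cons(c, c)))), e)  →  cons(cons(c, cons(e, e)), e)   [R1 at 1.2]

cons(cons(c, cons(e, e)), e)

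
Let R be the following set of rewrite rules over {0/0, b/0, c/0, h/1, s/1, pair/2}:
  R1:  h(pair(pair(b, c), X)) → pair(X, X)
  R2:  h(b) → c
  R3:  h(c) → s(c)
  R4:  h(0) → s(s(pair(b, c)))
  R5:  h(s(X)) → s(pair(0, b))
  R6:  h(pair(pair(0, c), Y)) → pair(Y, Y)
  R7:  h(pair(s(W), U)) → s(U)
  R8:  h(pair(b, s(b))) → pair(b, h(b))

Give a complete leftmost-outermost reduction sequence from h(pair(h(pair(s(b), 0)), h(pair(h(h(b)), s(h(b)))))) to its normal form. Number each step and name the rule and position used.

1. h(pair(h(pair(s(b), 0)), h(pair(h(h(b)), s(h(b))))))  →  h(pair(s(0), h(pair(h(h(b)), s(h(b))))))   [R7 at 1.1]
2. h(pair(s(0), h(pair(h(h(b)), s(h(b))))))  →  s(h(pair(h(h(b)), s(h(b)))))   [R7 at ε]
3. s(h(pair(h(h(b)), s(h(b)))))  →  s(h(pair(h(c), s(h(b)))))   [R2 at 1.1.1.1]
4. s(h(pair(h(c), s(h(b)))))  →  s(h(pair(s(c), s(h(b)))))   [R3 at 1.1.1]
5. s(h(pair(s(c), s(h(b)))))  →  s(s(s(h(b))))   [R7 at 1]
6. s(s(s(h(b))))  →  s(s(s(c)))   [R2 at 1.1.1]

s(s(s(c)))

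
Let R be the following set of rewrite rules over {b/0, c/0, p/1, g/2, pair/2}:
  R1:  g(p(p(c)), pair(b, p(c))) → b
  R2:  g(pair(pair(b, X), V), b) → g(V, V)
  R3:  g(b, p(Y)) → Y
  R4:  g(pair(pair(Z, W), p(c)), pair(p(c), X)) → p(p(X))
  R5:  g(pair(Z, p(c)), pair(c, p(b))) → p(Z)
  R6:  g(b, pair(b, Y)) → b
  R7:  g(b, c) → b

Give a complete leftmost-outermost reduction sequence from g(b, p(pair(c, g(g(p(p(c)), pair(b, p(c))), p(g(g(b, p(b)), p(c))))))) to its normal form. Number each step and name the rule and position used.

1. g(b, p(pair(c, g(g(p(p(c)), pair(b, p(c))), p(g(g(b, p(b)), p(c)))))))  →  pair(c, g(g(p(p(c)), pair(b, p(c))), p(g(g(b, p(b)), p(c)))))   [R3 at ε]
2. pair(c, g(g(p(p(c)), pair(b, p(c))), p(g(g(b, p(b)), p(c)))))  →  pair(c, g(b, p(g(g(b, p(b)), p(c)))))   [R1 at 2.1]
3. pair(c, g(b, p(g(g(b, p(b)), p(c)))))  →  pair(c, g(g(b, p(b)), p(c)))   [R3 at 2]
4. pair(c, g(g(b, p(b)), p(c)))  →  pair(c, g(b, p(c)))   [R3 at 2.1]
5. pair(c, g(b, p(c)))  →  pair(c, c)   [R3 at 2]

pair(c, c)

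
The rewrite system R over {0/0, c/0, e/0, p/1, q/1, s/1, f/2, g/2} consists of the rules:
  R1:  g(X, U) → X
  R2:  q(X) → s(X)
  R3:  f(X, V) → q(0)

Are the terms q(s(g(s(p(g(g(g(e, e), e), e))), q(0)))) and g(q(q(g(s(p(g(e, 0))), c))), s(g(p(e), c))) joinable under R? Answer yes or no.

Reduce t₁ = q(s(g(s(p(g(g(g(e, e), e), e))), q(0)))):
1. q(s(g(s(p(g(g(g(e, e), e), e))), q(0))))  →  s(s(g(s(p(g(g(g(e, e), e), e))), q(0))))   [R2 at ε]
2. s(s(g(s(p(g(g(g(e, e), e), e))), q(0))))  →  s(s(s(p(g(g(g(e, e), e), e)))))   [R1 at 1.1]
3. s(s(s(p(g(g(g(e, e), e), e)))))  →  s(s(s(p(g(g(e, e), e)))))   [R1 at 1.1.1.1]
4. s(s(s(p(g(g(e, e), e)))))  →  s(s(s(p(g(e, e)))))   [R1 at 1.1.1.1]
5. s(s(s(p(g(e, e)))))  →  s(s(s(p(e))))   [R1 at 1.1.1.1]

Reduce t₂ = g(q(q(g(s(p(g(e, 0))), c))), s(g(p(e), c))):
1. g(q(q(g(s(p(g(e, 0))), c))), s(g(p(e), c)))  →  q(q(g(s(p(g(e, 0))), c)))   [R1 at ε]
2. q(q(g(s(p(g(e, 0))), c)))  →  s(q(g(s(p(g(e, 0))), c)))   [R2 at ε]
3. s(q(g(s(p(g(e, 0))), c)))  →  s(s(g(s(p(g(e, 0))), c)))   [R2 at 1]
4. s(s(g(s(p(g(e, 0))), c)))  →  s(s(s(p(g(e, 0)))))   [R1 at 1.1]
5. s(s(s(p(g(e, 0)))))  →  s(s(s(p(e))))   [R1 at 1.1.1.1]

yes — NF(t₁) = s(s(s(p(e)))), NF(t₂) = s(s(s(p(e))))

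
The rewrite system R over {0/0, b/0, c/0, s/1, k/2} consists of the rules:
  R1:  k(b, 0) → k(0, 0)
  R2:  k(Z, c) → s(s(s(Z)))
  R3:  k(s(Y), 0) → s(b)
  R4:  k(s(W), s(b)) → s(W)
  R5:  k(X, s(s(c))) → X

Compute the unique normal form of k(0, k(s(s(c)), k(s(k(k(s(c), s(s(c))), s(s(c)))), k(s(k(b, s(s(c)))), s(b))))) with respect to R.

0

1. k(0, k(s(s(c)), k(s(k(k(s(c), s(s(c))), s(s(c)))), k(s(k(b, s(s(c)))), s(b)))))  →  k(0, k(s(s(c)), k(s(k(s(c), s(s(c)))), k(s(k(b, s(s(c)))), s(b)))))   [R5 at 2.2.1.1]
2. k(0, k(s(s(c)), k(s(k(s(c), s(s(c)))), k(s(k(b, s(s(c)))), s(b)))))  →  k(0, k(s(s(c)), k(s(s(c)), k(s(k(b, s(s(c)))), s(b)))))   [R5 at 2.2.1.1]
3. k(0, k(s(s(c)), k(s(s(c)), k(s(k(b, s(s(c)))), s(b)))))  →  k(0, k(s(s(c)), k(s(s(c)), s(k(b, s(s(c)))))))   [R4 at 2.2.2]
4. k(0, k(s(s(c)), k(s(s(c)), s(k(b, s(s(c)))))))  →  k(0, k(s(s(c)), k(s(s(c)), s(b))))   [R5 at 2.2.2.1]
5. k(0, k(s(s(c)), k(s(s(c)), s(b))))  →  k(0, k(s(s(c)), s(s(c))))   [R4 at 2.2]
6. k(0, k(s(s(c)), s(s(c))))  →  k(0, s(s(c)))   [R5 at 2]
7. k(0, s(s(c)))  →  0   [R5 at ε]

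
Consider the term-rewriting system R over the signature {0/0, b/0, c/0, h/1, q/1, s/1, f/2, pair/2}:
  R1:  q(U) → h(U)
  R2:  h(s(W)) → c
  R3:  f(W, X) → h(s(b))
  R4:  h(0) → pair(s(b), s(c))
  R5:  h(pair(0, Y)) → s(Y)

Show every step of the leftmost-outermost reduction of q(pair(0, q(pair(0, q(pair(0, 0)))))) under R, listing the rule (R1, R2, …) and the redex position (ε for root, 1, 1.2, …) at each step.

1. q(pair(0, q(pair(0, q(pair(0, 0))))))  →  h(pair(0, q(pair(0, q(pair(0, 0))))))   [R1 at ε]
2. h(pair(0, q(pair(0, q(pair(0, 0))))))  →  s(q(pair(0, q(pair(0, 0)))))   [R5 at ε]
3. s(q(pair(0, q(pair(0, 0)))))  →  s(h(pair(0, q(pair(0, 0)))))   [R1 at 1]
4. s(h(pair(0, q(pair(0, 0)))))  →  s(s(q(pair(0, 0))))   [R5 at 1]
5. s(s(q(pair(0, 0))))  →  s(s(h(pair(0, 0))))   [R1 at 1.1]
6. s(s(h(pair(0, 0))))  →  s(s(s(0)))   [R5 at 1.1]

s(s(s(0)))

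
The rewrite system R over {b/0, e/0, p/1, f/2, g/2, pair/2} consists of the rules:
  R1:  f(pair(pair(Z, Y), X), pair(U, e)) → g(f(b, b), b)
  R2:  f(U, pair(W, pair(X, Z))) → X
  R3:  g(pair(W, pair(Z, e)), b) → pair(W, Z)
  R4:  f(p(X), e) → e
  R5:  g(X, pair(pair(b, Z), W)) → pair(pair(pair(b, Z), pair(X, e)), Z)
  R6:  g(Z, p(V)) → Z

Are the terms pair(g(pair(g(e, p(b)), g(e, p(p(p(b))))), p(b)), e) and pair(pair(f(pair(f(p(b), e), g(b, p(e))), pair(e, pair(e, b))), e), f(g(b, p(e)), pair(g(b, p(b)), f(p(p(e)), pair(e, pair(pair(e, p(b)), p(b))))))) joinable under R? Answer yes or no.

Reduce t₁ = pair(g(pair(g(e, p(b)), g(e, p(p(p(b))))), p(b)), e):
1. pair(g(pair(g(e, p(b)), g(e, p(p(p(b))))), p(b)), e)  →  pair(pair(g(e, p(b)), g(e, p(p(p(b))))), e)   [R6 at 1]
2. pair(pair(g(e, p(b)), g(e, p(p(p(b))))), e)  →  pair(pair(e, g(e, p(p(p(b))))), e)   [R6 at 1.1]
3. pair(pair(e, g(e, p(p(p(b))))), e)  →  pair(pair(e, e), e)   [R6 at 1.2]

Reduce t₂ = pair(pair(f(pair(f(p(b), e), g(b, p(e))), pair(e, pair(e, b))), e), f(g(b, p(e)), pair(g(b, p(b)), f(p(p(e)), pair(e, pair(pair(e, p(b)), p(b))))))):
1. pair(pair(f(pair(f(p(b), e), g(b, p(e))), pair(e, pair(e, b))), e), f(g(b, p(e)), pair(g(b, p(b)), f(p(p(e)), pair(e, pair(pair(e, p(b)), p(b)))))))  →  pair(pair(e, e), f(g(b, p(e)), pair(g(b, p(b)), f(p(p(e)), pair(e, pair(pair(e, p(b)), p(b)))))))   [R2 at 1.1]
2. pair(pair(e, e), f(g(b, p(e)), pair(g(b, p(b)), f(p(p(e)), pair(e, pair(pair(e, p(b)), p(b)))))))  →  pair(pair(e, e), f(b, pair(g(b, p(b)), f(p(p(e)), pair(e, pair(pair(e, p(b)), p(b)))))))   [R6 at 2.1]
3. pair(pair(e, e), f(b, pair(g(b, p(b)), f(p(p(e)), pair(e, pair(pair(e, p(b)), p(b)))))))  →  pair(pair(e, e), f(b, pair(b, f(p(p(e)), pair(e, pair(pair(e, p(b)), p(b)))))))   [R6 at 2.2.1]
4. pair(pair(e, e), f(b, pair(b, f(p(p(e)), pair(e, pair(pair(e, p(b)), p(b)))))))  →  pair(pair(e, e), f(b, pair(b, pair(e, p(b)))))   [R2 at 2.2.2]
5. pair(pair(e, e), f(b, pair(b, pair(e, p(b)))))  →  pair(pair(e, e), e)   [R2 at 2]

yes — NF(t₁) = pair(pair(e, e), e), NF(t₂) = pair(pair(e, e), e)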